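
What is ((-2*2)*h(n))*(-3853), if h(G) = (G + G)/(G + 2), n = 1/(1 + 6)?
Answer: 30824/15 ≈ 2054.9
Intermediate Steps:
n = ⅐ (n = 1/7 = ⅐ ≈ 0.14286)
h(G) = 2*G/(2 + G) (h(G) = (2*G)/(2 + G) = 2*G/(2 + G))
((-2*2)*h(n))*(-3853) = ((-2*2)*(2*(⅐)/(2 + ⅐)))*(-3853) = -8/(7*15/7)*(-3853) = -8*7/(7*15)*(-3853) = -4*2/15*(-3853) = -8/15*(-3853) = 30824/15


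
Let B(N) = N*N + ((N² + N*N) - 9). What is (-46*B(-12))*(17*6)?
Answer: -1984716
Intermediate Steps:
B(N) = -9 + 3*N² (B(N) = N² + ((N² + N²) - 9) = N² + (2*N² - 9) = N² + (-9 + 2*N²) = -9 + 3*N²)
(-46*B(-12))*(17*6) = (-46*(-9 + 3*(-12)²))*(17*6) = -46*(-9 + 3*144)*102 = -46*(-9 + 432)*102 = -46*423*102 = -19458*102 = -1984716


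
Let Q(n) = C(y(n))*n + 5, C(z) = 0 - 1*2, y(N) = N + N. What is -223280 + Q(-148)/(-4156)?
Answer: -927951981/4156 ≈ -2.2328e+5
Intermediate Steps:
y(N) = 2*N
C(z) = -2 (C(z) = 0 - 2 = -2)
Q(n) = 5 - 2*n (Q(n) = -2*n + 5 = 5 - 2*n)
-223280 + Q(-148)/(-4156) = -223280 + (5 - 2*(-148))/(-4156) = -223280 + (5 + 296)*(-1/4156) = -223280 + 301*(-1/4156) = -223280 - 301/4156 = -927951981/4156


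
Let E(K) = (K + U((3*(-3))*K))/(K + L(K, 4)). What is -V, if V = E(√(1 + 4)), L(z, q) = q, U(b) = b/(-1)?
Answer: 50/11 - 40*√5/11 ≈ -3.5857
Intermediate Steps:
U(b) = -b (U(b) = b*(-1) = -b)
E(K) = 10*K/(4 + K) (E(K) = (K - 3*(-3)*K)/(K + 4) = (K - (-9)*K)/(4 + K) = (K + 9*K)/(4 + K) = (10*K)/(4 + K) = 10*K/(4 + K))
V = 10*√5/(4 + √5) (V = 10*√(1 + 4)/(4 + √(1 + 4)) = 10*√5/(4 + √5) ≈ 3.5857)
-V = -(-50/11 + 40*√5/11) = 50/11 - 40*√5/11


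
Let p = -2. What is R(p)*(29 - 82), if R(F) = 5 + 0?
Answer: -265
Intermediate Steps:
R(F) = 5
R(p)*(29 - 82) = 5*(29 - 82) = 5*(-53) = -265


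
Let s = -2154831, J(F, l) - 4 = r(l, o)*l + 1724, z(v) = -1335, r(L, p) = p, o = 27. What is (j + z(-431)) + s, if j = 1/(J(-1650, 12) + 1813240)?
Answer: -3914070890471/1815292 ≈ -2.1562e+6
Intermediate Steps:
J(F, l) = 1728 + 27*l (J(F, l) = 4 + (27*l + 1724) = 4 + (1724 + 27*l) = 1728 + 27*l)
j = 1/1815292 (j = 1/((1728 + 27*12) + 1813240) = 1/((1728 + 324) + 1813240) = 1/(2052 + 1813240) = 1/1815292 ≈ 5.5088e-7)
(j + z(-431)) + s = (1/1815292 - 1335) - 2154831 = -2423414819/1815292 - 2154831 = -3914070890471/1815292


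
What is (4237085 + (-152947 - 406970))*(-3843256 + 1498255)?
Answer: -8622962637168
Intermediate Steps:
(4237085 + (-152947 - 406970))*(-3843256 + 1498255) = (4237085 - 559917)*(-2345001) = 3677168*(-2345001) = -8622962637168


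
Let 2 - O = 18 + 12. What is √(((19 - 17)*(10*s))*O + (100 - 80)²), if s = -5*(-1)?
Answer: 20*I*√6 ≈ 48.99*I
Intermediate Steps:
O = -28 (O = 2 - (18 + 12) = 2 - 1*30 = 2 - 30 = -28)
s = 5
√(((19 - 17)*(10*s))*O + (100 - 80)²) = √(((19 - 17)*(10*5))*(-28) + (100 - 80)²) = √((2*50)*(-28) + 20²) = √(100*(-28) + 400) = √(-2800 + 400) = √(-2400) = 20*I*√6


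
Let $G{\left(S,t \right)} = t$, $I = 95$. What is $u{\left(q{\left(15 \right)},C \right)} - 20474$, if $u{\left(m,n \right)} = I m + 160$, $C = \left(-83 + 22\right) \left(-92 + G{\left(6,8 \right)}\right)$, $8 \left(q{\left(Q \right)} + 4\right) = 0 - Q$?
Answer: $- \frac{166977}{8} \approx -20872.0$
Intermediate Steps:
$q{\left(Q \right)} = -4 - \frac{Q}{8}$ ($q{\left(Q \right)} = -4 + \frac{0 - Q}{8} = -4 + \frac{\left(-1\right) Q}{8} = -4 - \frac{Q}{8}$)
$C = 5124$ ($C = \left(-83 + 22\right) \left(-92 + 8\right) = \left(-61\right) \left(-84\right) = 5124$)
$u{\left(m,n \right)} = 160 + 95 m$ ($u{\left(m,n \right)} = 95 m + 160 = 160 + 95 m$)
$u{\left(q{\left(15 \right)},C \right)} - 20474 = \left(160 + 95 \left(-4 - \frac{15}{8}\right)\right) - 20474 = \left(160 + 95 \left(- \frac{47}{8}\right)\right) - 20474 = \left(160 - \frac{4465}{8}\right) - 20474 = - \frac{3185}{8} - 20474 = - \frac{166977}{8}$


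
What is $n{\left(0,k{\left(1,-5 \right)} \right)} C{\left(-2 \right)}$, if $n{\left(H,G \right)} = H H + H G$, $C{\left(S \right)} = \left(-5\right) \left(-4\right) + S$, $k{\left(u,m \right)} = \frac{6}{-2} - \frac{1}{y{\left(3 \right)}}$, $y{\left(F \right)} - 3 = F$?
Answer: $0$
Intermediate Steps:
$y{\left(F \right)} = 3 + F$
$k{\left(u,m \right)} = - \frac{19}{6}$ ($k{\left(u,m \right)} = \frac{6}{-2} - \frac{1}{3 + 3} = 6 \left(- \frac{1}{2}\right) - \frac{1}{6} = -3 - \frac{1}{6} = - \frac{19}{6}$)
$C{\left(S \right)} = 20 + S$
$n{\left(H,G \right)} = H^{2} + G H$
$n{\left(0,k{\left(1,-5 \right)} \right)} C{\left(-2 \right)} = 0 \left(- \frac{19}{6} + 0\right) \left(20 - 2\right) = 0 \left(- \frac{19}{6}\right) 18 = 0 \cdot 18 = 0$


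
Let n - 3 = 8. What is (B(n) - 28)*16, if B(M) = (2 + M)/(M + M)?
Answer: -4824/11 ≈ -438.55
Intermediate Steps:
n = 11 (n = 3 + 8 = 11)
B(M) = (2 + M)/(2*M) (B(M) = (2 + M)/((2*M)) = (2 + M)*(1/(2*M)) = (2 + M)/(2*M))
(B(n) - 28)*16 = ((½)*(2 + 11)/11 - 28)*16 = ((½)*(1/11)*13 - 28)*16 = (13/22 - 28)*16 = -603/22*16 = -4824/11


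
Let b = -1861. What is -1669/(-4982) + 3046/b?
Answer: -12069163/9271502 ≈ -1.3017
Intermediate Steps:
-1669/(-4982) + 3046/b = -1669/(-4982) + 3046/(-1861) = -1669*(-1/4982) + 3046*(-1/1861) = 1669/4982 - 3046/1861 = -12069163/9271502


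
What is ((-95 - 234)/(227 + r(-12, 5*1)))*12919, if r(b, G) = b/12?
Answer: -4250351/226 ≈ -18807.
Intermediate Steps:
r(b, G) = b/12 (r(b, G) = b*(1/12) = b/12)
((-95 - 234)/(227 + r(-12, 5*1)))*12919 = ((-95 - 234)/(227 + (1/12)*(-12)))*12919 = -329/(227 - 1)*12919 = -329/226*12919 = -4250351/226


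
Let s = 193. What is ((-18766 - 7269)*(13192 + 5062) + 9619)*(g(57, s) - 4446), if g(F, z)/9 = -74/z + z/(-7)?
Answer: 3016043717504679/1351 ≈ 2.2325e+12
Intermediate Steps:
g(F, z) = -666/z - 9*z/7 (g(F, z) = 9*(-74/z + z/(-7)) = 9*(-74/z + z*(-⅐)) = 9*(-74/z - z/7) = -666/z - 9*z/7)
((-18766 - 7269)*(13192 + 5062) + 9619)*(g(57, s) - 4446) = ((-18766 - 7269)*(13192 + 5062) + 9619)*((-666/193 - 9/7*193) - 4446) = (-26035*18254 + 9619)*((-666*1/193 - 1737/7) - 4446) = (-475242890 + 9619)*((-666/193 - 1737/7) - 4446) = -475233271*(-339903/1351 - 4446) = -475233271*(-6346449/1351) = 3016043717504679/1351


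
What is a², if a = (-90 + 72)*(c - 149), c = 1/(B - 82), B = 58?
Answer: 115154361/16 ≈ 7.1971e+6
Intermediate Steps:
c = -1/24 (c = 1/(58 - 82) = 1/(-24) = -1/24 ≈ -0.041667)
a = 10731/4 (a = (-90 + 72)*(-1/24 - 149) = -18*(-3577/24) = 10731/4 ≈ 2682.8)
a² = (10731/4)² = 115154361/16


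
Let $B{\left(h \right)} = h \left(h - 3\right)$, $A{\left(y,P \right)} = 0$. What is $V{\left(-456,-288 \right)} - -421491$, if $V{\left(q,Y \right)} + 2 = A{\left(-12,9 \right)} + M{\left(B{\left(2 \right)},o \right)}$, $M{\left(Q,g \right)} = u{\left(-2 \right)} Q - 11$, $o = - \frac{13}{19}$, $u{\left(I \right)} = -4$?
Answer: $421486$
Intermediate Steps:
$B{\left(h \right)} = h \left(-3 + h\right)$
$o = - \frac{13}{19}$ ($o = \left(-13\right) \frac{1}{19} = - \frac{13}{19} \approx -0.68421$)
$M{\left(Q,g \right)} = -11 - 4 Q$ ($M{\left(Q,g \right)} = - 4 Q - 11 = -11 - 4 Q$)
$V{\left(q,Y \right)} = -5$ ($V{\left(q,Y \right)} = -2 + \left(0 - \left(11 + 4 \cdot 2 \left(-3 + 2\right)\right)\right) = -2 + \left(0 - \left(11 + 4 \cdot 2 \left(-1\right)\right)\right) = -2 + \left(0 - 3\right) = -2 - 3 = -5$)
$V{\left(-456,-288 \right)} - -421491 = -5 - -421491 = -5 + 421491 = 421486$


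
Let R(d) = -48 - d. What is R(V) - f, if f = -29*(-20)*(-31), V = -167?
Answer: 18099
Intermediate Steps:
f = -17980 (f = 580*(-31) = -17980)
R(V) - f = (-48 - 1*(-167)) - 1*(-17980) = (-48 + 167) + 17980 = 119 + 17980 = 18099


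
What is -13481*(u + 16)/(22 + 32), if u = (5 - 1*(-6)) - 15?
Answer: -26962/9 ≈ -2995.8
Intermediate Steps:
u = -4 (u = (5 + 6) - 15 = 11 - 15 = -4)
-13481*(u + 16)/(22 + 32) = -13481*(-4 + 16)/(22 + 32) = -161772/54 = -13481*2/9 = -26962/9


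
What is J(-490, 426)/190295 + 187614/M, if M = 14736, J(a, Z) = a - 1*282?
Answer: 5948438323/467364520 ≈ 12.728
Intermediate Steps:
J(a, Z) = -282 + a (J(a, Z) = a - 282 = -282 + a)
J(-490, 426)/190295 + 187614/M = (-282 - 490)/190295 + 187614/14736 = -772*1/190295 + 187614*(1/14736) = -772/190295 + 31269/2456 = 5948438323/467364520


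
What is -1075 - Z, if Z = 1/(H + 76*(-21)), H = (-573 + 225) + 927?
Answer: -1093274/1017 ≈ -1075.0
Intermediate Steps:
H = 579 (H = -348 + 927 = 579)
Z = -1/1017 (Z = 1/(579 + 76*(-21)) = 1/(579 - 1596) = 1/(-1017) = -1/1017 ≈ -0.00098328)
-1075 - Z = -1075 - 1*(-1/1017) = -1075 + 1/1017 = -1093274/1017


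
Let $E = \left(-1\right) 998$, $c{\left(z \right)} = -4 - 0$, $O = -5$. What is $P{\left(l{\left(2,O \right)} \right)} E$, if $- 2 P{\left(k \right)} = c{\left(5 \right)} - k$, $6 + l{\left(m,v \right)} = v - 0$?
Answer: $3493$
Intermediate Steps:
$c{\left(z \right)} = -4$ ($c{\left(z \right)} = -4 + 0 = -4$)
$l{\left(m,v \right)} = -6 + v$ ($l{\left(m,v \right)} = -6 + \left(v - 0\right) = -6 + \left(v + 0\right) = -6 + v$)
$P{\left(k \right)} = 2 + \frac{k}{2}$ ($P{\left(k \right)} = - \frac{-4 - k}{2} = 2 + \frac{k}{2}$)
$E = -998$
$P{\left(l{\left(2,O \right)} \right)} E = \left(2 + \frac{-6 - 5}{2}\right) \left(-998\right) = \left(2 + \frac{1}{2} \left(-11\right)\right) \left(-998\right) = \left(2 - \frac{11}{2}\right) \left(-998\right) = \left(- \frac{7}{2}\right) \left(-998\right) = 3493$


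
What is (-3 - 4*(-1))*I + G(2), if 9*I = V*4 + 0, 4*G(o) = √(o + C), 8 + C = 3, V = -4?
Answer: -16/9 + I*√3/4 ≈ -1.7778 + 0.43301*I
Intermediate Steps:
C = -5 (C = -8 + 3 = -5)
G(o) = √(-5 + o)/4 (G(o) = √(o - 5)/4 = √(-5 + o)/4)
I = -16/9 (I = (-4*4 + 0)/9 = (-16 + 0)/9 = (⅑)*(-16) = -16/9 ≈ -1.7778)
(-3 - 4*(-1))*I + G(2) = (-3 - 4*(-1))*(-16/9) + √(-5 + 2)/4 = (-3 + 4)*(-16/9) + √(-3)/4 = 1*(-16/9) + (I*√3)/4 = -16/9 + I*√3/4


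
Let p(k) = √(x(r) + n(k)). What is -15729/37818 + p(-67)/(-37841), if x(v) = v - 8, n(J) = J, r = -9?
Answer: -5243/12606 - 2*I*√21/37841 ≈ -0.41591 - 0.0002422*I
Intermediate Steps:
x(v) = -8 + v
p(k) = √(-17 + k) (p(k) = √((-8 - 9) + k) = √(-17 + k))
-15729/37818 + p(-67)/(-37841) = -15729/37818 + √(-17 - 67)/(-37841) = -15729*1/37818 + √(-84)*(-1/37841) = -5243/12606 + (2*I*√21)*(-1/37841) = -5243/12606 - 2*I*√21/37841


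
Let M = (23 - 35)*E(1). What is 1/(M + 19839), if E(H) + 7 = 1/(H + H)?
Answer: 1/19917 ≈ 5.0208e-5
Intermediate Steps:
E(H) = -7 + 1/(2*H) (E(H) = -7 + 1/(H + H) = -7 + 1/(2*H))
M = 78 (M = (23 - 35)*(-7 + (1/2)/1) = -12*(-7 + (1/2)*1) = -12*(-7 + 1/2) = -12*(-13/2) = 78)
1/(M + 19839) = 1/(78 + 19839) = 1/19917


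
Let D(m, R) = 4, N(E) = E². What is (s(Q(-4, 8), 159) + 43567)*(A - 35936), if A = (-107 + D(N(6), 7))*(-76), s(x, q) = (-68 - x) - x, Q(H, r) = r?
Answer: -1222220164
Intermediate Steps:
s(x, q) = -68 - 2*x
A = 7828 (A = (-107 + 4)*(-76) = -103*(-76) = 7828)
(s(Q(-4, 8), 159) + 43567)*(A - 35936) = ((-68 - 2*8) + 43567)*(7828 - 35936) = ((-68 - 16) + 43567)*(-28108) = (-84 + 43567)*(-28108) = 43483*(-28108) = -1222220164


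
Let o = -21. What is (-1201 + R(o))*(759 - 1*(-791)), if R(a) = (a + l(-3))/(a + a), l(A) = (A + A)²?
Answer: -13034725/7 ≈ -1.8621e+6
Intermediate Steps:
l(A) = 4*A² (l(A) = (2*A)² = 4*A²)
R(a) = (36 + a)/(2*a) (R(a) = (a + 4*(-3)²)/(a + a) = (a + 4*9)/((2*a)) = (a + 36)*(1/(2*a)) = (36 + a)*(1/(2*a)) = (36 + a)/(2*a))
(-1201 + R(o))*(759 - 1*(-791)) = (-1201 + (½)*(36 - 21)/(-21))*(759 - 1*(-791)) = (-1201 + (½)*(-1/21)*15)*(759 + 791) = (-1201 - 5/14)*1550 = -16819/14*1550 = -13034725/7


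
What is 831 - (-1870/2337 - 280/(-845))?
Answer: 328391101/394953 ≈ 831.47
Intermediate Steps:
831 - (-1870/2337 - 280/(-845)) = 831 - (-1870*1/2337 - 280*(-1/845)) = 831 - (-1870/2337 + 56/169) = 831 - 1*(-185158/394953) = 831 + 185158/394953 = 328391101/394953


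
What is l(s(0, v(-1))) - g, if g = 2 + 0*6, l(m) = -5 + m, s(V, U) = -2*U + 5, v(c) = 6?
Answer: -14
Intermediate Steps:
s(V, U) = 5 - 2*U
g = 2 (g = 2 + 0 = 2)
l(s(0, v(-1))) - g = (-5 + (5 - 2*6)) - 1*2 = (-5 + (5 - 12)) - 2 = (-5 - 7) - 2 = -12 - 2 = -14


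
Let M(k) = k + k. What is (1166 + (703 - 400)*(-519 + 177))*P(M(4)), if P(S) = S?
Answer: -819680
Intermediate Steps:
M(k) = 2*k
(1166 + (703 - 400)*(-519 + 177))*P(M(4)) = (1166 + (703 - 400)*(-519 + 177))*(2*4) = (1166 + 303*(-342))*8 = (1166 - 103626)*8 = -102460*8 = -819680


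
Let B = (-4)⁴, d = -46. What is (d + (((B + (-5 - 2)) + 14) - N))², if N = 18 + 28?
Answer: 29241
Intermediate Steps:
N = 46
B = 256
(d + (((B + (-5 - 2)) + 14) - N))² = (-46 + (((256 + (-5 - 2)) + 14) - 1*46))² = (-46 + (((256 - 7) + 14) - 46))² = (-46 + ((249 + 14) - 46))² = (-46 + (263 - 46))² = (-46 + 217)² = 171² = 29241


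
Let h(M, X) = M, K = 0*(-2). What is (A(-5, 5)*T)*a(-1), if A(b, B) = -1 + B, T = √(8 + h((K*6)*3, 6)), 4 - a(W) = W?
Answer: 40*√2 ≈ 56.569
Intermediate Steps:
K = 0
a(W) = 4 - W
T = 2*√2 (T = √(8 + (0*6)*3) = √(8 + 0*3) = √(8 + 0) = √8 = 2*√2 ≈ 2.8284)
(A(-5, 5)*T)*a(-1) = ((-1 + 5)*(2*√2))*(4 - 1*(-1)) = (4*(2*√2))*(4 + 1) = (8*√2)*5 = 40*√2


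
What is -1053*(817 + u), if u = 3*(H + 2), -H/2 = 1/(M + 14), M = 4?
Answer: -866268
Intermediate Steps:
H = -⅑ (H = -2/(4 + 14) = -2/18 = -2*1/18 = -⅑ ≈ -0.11111)
u = 17/3 (u = 3*(-⅑ + 2) = 3*(17/9) = 17/3 ≈ 5.6667)
-1053*(817 + u) = -1053*(817 + 17/3) = -1053*2468/3 = -866268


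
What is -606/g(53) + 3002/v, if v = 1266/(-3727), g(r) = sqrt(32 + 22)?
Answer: -5594227/633 - 101*sqrt(6)/3 ≈ -8920.1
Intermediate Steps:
g(r) = 3*sqrt(6) (g(r) = sqrt(54) = 3*sqrt(6))
v = -1266/3727 (v = 1266*(-1/3727) = -1266/3727 ≈ -0.33968)
-606/g(53) + 3002/v = -606*sqrt(6)/18 + 3002/(-1266/3727) = -101*sqrt(6)/3 + 3002*(-3727/1266) = -101*sqrt(6)/3 - 5594227/633 = -5594227/633 - 101*sqrt(6)/3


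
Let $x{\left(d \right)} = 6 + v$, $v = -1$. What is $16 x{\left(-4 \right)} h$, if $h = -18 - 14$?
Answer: $-2560$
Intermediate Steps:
$h = -32$
$x{\left(d \right)} = 5$ ($x{\left(d \right)} = 6 - 1 = 5$)
$16 x{\left(-4 \right)} h = 16 \cdot 5 \left(-32\right) = 80 \left(-32\right) = -2560$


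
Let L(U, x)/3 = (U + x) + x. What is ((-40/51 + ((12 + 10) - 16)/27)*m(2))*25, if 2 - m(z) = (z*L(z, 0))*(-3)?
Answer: -81700/153 ≈ -533.99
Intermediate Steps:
L(U, x) = 3*U + 6*x (L(U, x) = 3*((U + x) + x) = 3*(U + 2*x) = 3*U + 6*x)
m(z) = 2 + 9*z² (m(z) = 2 - z*(3*z + 6*0)*(-3) = 2 - z*(3*z + 0)*(-3) = 2 - z*(3*z)*(-3) = 2 - 3*z²*(-3) = 2 - (-9)*z² = 2 + 9*z²)
((-40/51 + ((12 + 10) - 16)/27)*m(2))*25 = ((-40/51 + ((12 + 10) - 16)/27)*(2 + 9*2²))*25 = ((-40*1/51 + (22 - 16)*(1/27))*(2 + 9*4))*25 = ((-40/51 + 6*(1/27))*(2 + 36))*25 = ((-40/51 + 2/9)*38)*25 = -86/153*38*25 = -3268/153*25 = -81700/153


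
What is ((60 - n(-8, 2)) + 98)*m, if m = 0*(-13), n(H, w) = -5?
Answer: 0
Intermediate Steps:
m = 0
((60 - n(-8, 2)) + 98)*m = ((60 - 1*(-5)) + 98)*0 = ((60 + 5) + 98)*0 = (65 + 98)*0 = 163*0 = 0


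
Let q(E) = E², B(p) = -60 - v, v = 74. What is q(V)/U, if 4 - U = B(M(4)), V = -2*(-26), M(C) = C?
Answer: 1352/69 ≈ 19.594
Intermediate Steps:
B(p) = -134 (B(p) = -60 - 1*74 = -60 - 74 = -134)
V = 52
U = 138 (U = 4 - 1*(-134) = 4 + 134 = 138)
q(V)/U = 52²/138 = 2704*(1/138) = 1352/69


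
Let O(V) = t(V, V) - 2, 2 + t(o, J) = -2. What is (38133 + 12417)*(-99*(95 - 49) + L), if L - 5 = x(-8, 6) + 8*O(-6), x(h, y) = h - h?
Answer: -232378350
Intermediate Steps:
x(h, y) = 0
t(o, J) = -4 (t(o, J) = -2 - 2 = -4)
O(V) = -6 (O(V) = -4 - 2 = -6)
L = -43 (L = 5 + (0 + 8*(-6)) = 5 + (0 - 48) = 5 - 48 = -43)
(38133 + 12417)*(-99*(95 - 49) + L) = (38133 + 12417)*(-99*(95 - 49) - 43) = 50550*(-99*46 - 43) = 50550*(-4554 - 43) = 50550*(-4597) = -232378350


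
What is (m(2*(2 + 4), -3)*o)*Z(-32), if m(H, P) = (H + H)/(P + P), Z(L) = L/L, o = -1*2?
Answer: 8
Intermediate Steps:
o = -2
Z(L) = 1
m(H, P) = H/P (m(H, P) = (2*H)/((2*P)) = (2*H)*(1/(2*P)) = H/P)
(m(2*(2 + 4), -3)*o)*Z(-32) = (((2*(2 + 4))/(-3))*(-2))*1 = (((2*6)*(-⅓))*(-2))*1 = ((12*(-⅓))*(-2))*1 = -4*(-2)*1 = 8*1 = 8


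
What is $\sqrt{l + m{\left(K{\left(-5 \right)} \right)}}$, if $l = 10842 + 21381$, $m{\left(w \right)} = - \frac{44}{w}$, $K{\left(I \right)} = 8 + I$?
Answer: $\frac{5 \sqrt{11595}}{3} \approx 179.47$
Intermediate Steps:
$l = 32223$
$\sqrt{l + m{\left(K{\left(-5 \right)} \right)}} = \sqrt{32223 - \frac{44}{8 - 5}} = \sqrt{32223 - \frac{44}{3}} = \sqrt{\frac{96625}{3}} = \frac{5 \sqrt{11595}}{3}$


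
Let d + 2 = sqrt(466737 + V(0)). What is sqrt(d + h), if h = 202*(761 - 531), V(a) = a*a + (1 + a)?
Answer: sqrt(46458 + sqrt(466738)) ≈ 217.12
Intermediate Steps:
V(a) = 1 + a + a**2 (V(a) = a**2 + (1 + a) = 1 + a + a**2)
d = -2 + sqrt(466738) (d = -2 + sqrt(466737 + (1 + 0 + 0**2)) = -2 + sqrt(466737 + (1 + 0 + 0)) = -2 + sqrt(466737 + 1) = -2 + sqrt(466738) ≈ 681.18)
h = 46460 (h = 202*230 = 46460)
sqrt(d + h) = sqrt((-2 + sqrt(466738)) + 46460) = sqrt(46458 + sqrt(466738))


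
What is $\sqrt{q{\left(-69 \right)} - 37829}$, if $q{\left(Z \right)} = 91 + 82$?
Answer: $6 i \sqrt{1046} \approx 194.05 i$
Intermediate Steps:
$q{\left(Z \right)} = 173$
$\sqrt{q{\left(-69 \right)} - 37829} = \sqrt{173 - 37829} = \sqrt{-37656} = 6 i \sqrt{1046}$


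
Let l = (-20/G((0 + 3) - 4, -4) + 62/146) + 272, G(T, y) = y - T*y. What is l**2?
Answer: 1611139321/21316 ≈ 75584.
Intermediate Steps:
G(T, y) = y - T*y
l = 40139/146 (l = (-20*(-1/(4*(1 - ((0 + 3) - 4)))) + 62/146) + 272 = (-20*(-1/(4*(1 - (3 - 4)))) + 62*(1/146)) + 272 = (-20*(-1/(4*(1 - 1*(-1)))) + 31/73) + 272 = (-20*(-1/(4*(1 + 1))) + 31/73) + 272 = (-20/((-4*2)) + 31/73) + 272 = (-20/(-8) + 31/73) + 272 = (-20*(-1/8) + 31/73) + 272 = (5/2 + 31/73) + 272 = 427/146 + 272 = 40139/146 ≈ 274.92)
l**2 = (40139/146)**2 = 1611139321/21316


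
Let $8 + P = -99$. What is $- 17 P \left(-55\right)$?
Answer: $-100045$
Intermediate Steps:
$P = -107$ ($P = -8 - 99 = -107$)
$- 17 P \left(-55\right) = \left(-17\right) \left(-107\right) \left(-55\right) = 1819 \left(-55\right) = -100045$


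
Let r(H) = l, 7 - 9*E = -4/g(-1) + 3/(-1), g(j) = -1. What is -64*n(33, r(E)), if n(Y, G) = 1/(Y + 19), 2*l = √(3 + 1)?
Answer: -16/13 ≈ -1.2308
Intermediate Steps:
E = ⅔ (E = 7/9 - (-4/(-1) + 3/(-1))/9 = 7/9 - (-4*(-1) + 3*(-1))/9 = 7/9 - (4 - 3)/9 = 7/9 - ⅑*1 = 7/9 - ⅑ = ⅔ ≈ 0.66667)
l = 1 (l = √(3 + 1)/2 = √4/2 = (½)*2 = 1)
r(H) = 1
n(Y, G) = 1/(19 + Y)
-64*n(33, r(E)) = -64/(19 + 33) = -64/52 = -64*1/52 = -16/13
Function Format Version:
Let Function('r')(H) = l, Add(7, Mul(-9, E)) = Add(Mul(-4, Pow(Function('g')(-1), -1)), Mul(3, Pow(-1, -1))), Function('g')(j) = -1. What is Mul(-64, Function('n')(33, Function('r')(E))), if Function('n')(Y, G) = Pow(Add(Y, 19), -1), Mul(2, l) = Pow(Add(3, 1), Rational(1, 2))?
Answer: Rational(-16, 13) ≈ -1.2308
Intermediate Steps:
E = Rational(2, 3) (E = Add(Rational(7, 9), Mul(Rational(-1, 9), Add(Mul(-4, Pow(-1, -1)), Mul(3, Pow(-1, -1))))) = Add(Rational(7, 9), Mul(Rational(-1, 9), Add(Mul(-4, -1), Mul(3, -1)))) = Add(Rational(7, 9), Mul(Rational(-1, 9), Add(4, -3))) = Add(Rational(7, 9), Mul(Rational(-1, 9), 1)) = Add(Rational(7, 9), Rational(-1, 9)) = Rational(2, 3) ≈ 0.66667)
l = 1 (l = Mul(Rational(1, 2), Pow(Add(3, 1), Rational(1, 2))) = Mul(Rational(1, 2), Pow(4, Rational(1, 2))) = Mul(Rational(1, 2), 2) = 1)
Function('r')(H) = 1
Function('n')(Y, G) = Pow(Add(19, Y), -1)
Mul(-64, Function('n')(33, Function('r')(E))) = Mul(-64, Pow(Add(19, 33), -1)) = Mul(-64, Pow(52, -1)) = Mul(-64, Rational(1, 52)) = Rational(-16, 13)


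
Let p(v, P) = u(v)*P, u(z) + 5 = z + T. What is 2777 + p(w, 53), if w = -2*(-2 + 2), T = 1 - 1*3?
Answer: 2406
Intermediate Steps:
T = -2 (T = 1 - 3 = -2)
u(z) = -7 + z (u(z) = -5 + (z - 2) = -5 + (-2 + z) = -7 + z)
w = 0 (w = -2*0 = 0)
p(v, P) = P*(-7 + v) (p(v, P) = (-7 + v)*P = P*(-7 + v))
2777 + p(w, 53) = 2777 + 53*(-7 + 0) = 2777 + 53*(-7) = 2777 - 371 = 2406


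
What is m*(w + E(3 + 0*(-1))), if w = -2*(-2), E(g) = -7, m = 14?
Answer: -42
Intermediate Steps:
w = 4
m*(w + E(3 + 0*(-1))) = 14*(4 - 7) = 14*(-3) = -42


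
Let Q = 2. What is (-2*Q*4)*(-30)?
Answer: 480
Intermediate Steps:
(-2*Q*4)*(-30) = (-2*2*4)*(-30) = -4*4*(-30) = -16*(-30) = 480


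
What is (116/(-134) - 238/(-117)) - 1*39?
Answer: -296561/7839 ≈ -37.831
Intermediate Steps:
(116/(-134) - 238/(-117)) - 1*39 = (116*(-1/134) - 238*(-1/117)) - 39 = (-58/67 + 238/117) - 39 = 9160/7839 - 39 = -296561/7839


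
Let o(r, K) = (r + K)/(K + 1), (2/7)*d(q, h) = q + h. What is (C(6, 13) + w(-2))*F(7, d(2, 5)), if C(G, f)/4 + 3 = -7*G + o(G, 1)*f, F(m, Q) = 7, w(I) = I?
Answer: 0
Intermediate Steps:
d(q, h) = 7*h/2 + 7*q/2 (d(q, h) = 7*(q + h)/2 = 7*(h + q)/2 = 7*h/2 + 7*q/2)
o(r, K) = (K + r)/(1 + K)
C(G, f) = -12 - 28*G + 4*f*(½ + G/2) (C(G, f) = -12 + 4*(-7*G + ((1 + G)/(1 + 1))*f) = -12 + 4*(-7*G + ((1 + G)/2)*f) = -12 + 4*(-7*G + (½ + G/2)*f) = -12 + 4*(-7*G + f*(½ + G/2)) = -12 + (-28*G + 4*f*(½ + G/2)) = -12 - 28*G + 4*f*(½ + G/2))
(C(6, 13) + w(-2))*F(7, d(2, 5)) = ((-12 - 28*6 + 2*13*(1 + 6)) - 2)*7 = ((-12 - 168 + 2*13*7) - 2)*7 = ((-12 - 168 + 182) - 2)*7 = (2 - 2)*7 = 0*7 = 0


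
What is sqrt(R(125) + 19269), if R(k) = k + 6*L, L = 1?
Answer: 10*sqrt(194) ≈ 139.28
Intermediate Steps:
R(k) = 6 + k (R(k) = k + 6*1 = k + 6 = 6 + k)
sqrt(R(125) + 19269) = sqrt((6 + 125) + 19269) = sqrt(131 + 19269) = sqrt(19400) = 10*sqrt(194)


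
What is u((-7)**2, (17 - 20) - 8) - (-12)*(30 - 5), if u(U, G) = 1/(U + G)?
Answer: 11401/38 ≈ 300.03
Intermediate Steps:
u(U, G) = 1/(G + U)
u((-7)**2, (17 - 20) - 8) - (-12)*(30 - 5) = 1/(((17 - 20) - 8) + (-7)**2) - (-12)*(30 - 5) = 1/((-3 - 8) + 49) - (-12)*25 = 1/(-11 + 49) - 1*(-300) = 1/38 + 300 = 11401/38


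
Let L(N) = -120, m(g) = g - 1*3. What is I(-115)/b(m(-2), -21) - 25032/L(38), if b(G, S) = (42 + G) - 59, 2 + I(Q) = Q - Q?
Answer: 11478/55 ≈ 208.69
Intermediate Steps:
I(Q) = -2 (I(Q) = -2 + (Q - Q) = -2 + 0 = -2)
m(g) = -3 + g (m(g) = g - 3 = -3 + g)
b(G, S) = -17 + G
I(-115)/b(m(-2), -21) - 25032/L(38) = -2/(-17 + (-3 - 2)) - 25032/(-120) = -2/(-17 - 5) - 25032*(-1/120) = -2/(-22) + 1043/5 = -2*(-1/22) + 1043/5 = 1/11 + 1043/5 = 11478/55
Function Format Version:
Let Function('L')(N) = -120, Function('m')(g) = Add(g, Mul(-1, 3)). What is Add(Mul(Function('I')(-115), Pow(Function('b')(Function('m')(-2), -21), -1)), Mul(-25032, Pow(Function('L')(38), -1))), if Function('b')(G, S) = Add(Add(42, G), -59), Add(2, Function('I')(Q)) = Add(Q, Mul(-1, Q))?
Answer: Rational(11478, 55) ≈ 208.69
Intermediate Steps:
Function('I')(Q) = -2 (Function('I')(Q) = Add(-2, Add(Q, Mul(-1, Q))) = Add(-2, 0) = -2)
Function('m')(g) = Add(-3, g) (Function('m')(g) = Add(g, -3) = Add(-3, g))
Function('b')(G, S) = Add(-17, G)
Add(Mul(Function('I')(-115), Pow(Function('b')(Function('m')(-2), -21), -1)), Mul(-25032, Pow(Function('L')(38), -1))) = Add(Mul(-2, Pow(Add(-17, Add(-3, -2)), -1)), Mul(-25032, Pow(-120, -1))) = Add(Mul(-2, Pow(Add(-17, -5), -1)), Mul(-25032, Rational(-1, 120))) = Add(Mul(-2, Pow(-22, -1)), Rational(1043, 5)) = Add(Mul(-2, Rational(-1, 22)), Rational(1043, 5)) = Add(Rational(1, 11), Rational(1043, 5)) = Rational(11478, 55)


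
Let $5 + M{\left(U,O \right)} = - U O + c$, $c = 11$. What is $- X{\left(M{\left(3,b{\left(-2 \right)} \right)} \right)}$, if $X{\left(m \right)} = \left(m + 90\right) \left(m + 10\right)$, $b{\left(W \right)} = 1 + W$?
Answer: $-1881$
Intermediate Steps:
$M{\left(U,O \right)} = 6 - O U$ ($M{\left(U,O \right)} = -5 + \left(- U O + 11\right) = -5 - \left(-11 + O U\right) = 6 - O U$)
$X{\left(m \right)} = \left(10 + m\right) \left(90 + m\right)$ ($X{\left(m \right)} = \left(90 + m\right) \left(10 + m\right) = \left(10 + m\right) \left(90 + m\right)$)
$- X{\left(M{\left(3,b{\left(-2 \right)} \right)} \right)} = - (900 + \left(6 - \left(1 - 2\right) 3\right)^{2} + 100 \left(6 - \left(1 - 2\right) 3\right)) = - (900 + \left(6 - \left(-1\right) 3\right)^{2} + 100 \left(6 - \left(-1\right) 3\right)) = - (900 + \left(6 + 3\right)^{2} + 100 \left(6 + 3\right)) = - (900 + 9^{2} + 100 \cdot 9) = - (900 + 81 + 900) = \left(-1\right) 1881 = -1881$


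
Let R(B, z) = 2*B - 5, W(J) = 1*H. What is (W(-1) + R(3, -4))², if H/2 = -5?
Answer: 81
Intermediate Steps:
H = -10 (H = 2*(-5) = -10)
W(J) = -10 (W(J) = 1*(-10) = -10)
R(B, z) = -5 + 2*B
(W(-1) + R(3, -4))² = (-10 + (-5 + 2*3))² = (-10 + (-5 + 6))² = (-10 + 1)² = (-9)² = 81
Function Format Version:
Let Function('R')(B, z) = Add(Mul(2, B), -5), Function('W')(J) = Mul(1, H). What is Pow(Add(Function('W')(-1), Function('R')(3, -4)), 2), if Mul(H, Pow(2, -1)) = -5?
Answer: 81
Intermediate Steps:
H = -10 (H = Mul(2, -5) = -10)
Function('W')(J) = -10 (Function('W')(J) = Mul(1, -10) = -10)
Function('R')(B, z) = Add(-5, Mul(2, B))
Pow(Add(Function('W')(-1), Function('R')(3, -4)), 2) = Pow(Add(-10, Add(-5, Mul(2, 3))), 2) = Pow(Add(-10, Add(-5, 6)), 2) = Pow(Add(-10, 1), 2) = Pow(-9, 2) = 81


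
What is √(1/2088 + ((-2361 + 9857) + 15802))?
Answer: 5*√112859242/348 ≈ 152.64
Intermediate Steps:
√(1/2088 + ((-2361 + 9857) + 15802)) = √(1/2088 + (7496 + 15802)) = √(1/2088 + 23298) = √(48646225/2088) = 5*√112859242/348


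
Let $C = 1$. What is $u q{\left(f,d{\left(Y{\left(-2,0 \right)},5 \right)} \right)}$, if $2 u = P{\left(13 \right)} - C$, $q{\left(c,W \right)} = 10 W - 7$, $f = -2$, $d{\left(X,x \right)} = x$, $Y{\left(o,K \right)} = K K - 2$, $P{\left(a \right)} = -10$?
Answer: $- \frac{473}{2} \approx -236.5$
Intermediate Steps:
$Y{\left(o,K \right)} = -2 + K^{2}$ ($Y{\left(o,K \right)} = K^{2} - 2 = -2 + K^{2}$)
$q{\left(c,W \right)} = -7 + 10 W$
$u = - \frac{11}{2}$ ($u = \frac{-10 - 1}{2} = \frac{1}{2} \left(-11\right) = - \frac{11}{2} \approx -5.5$)
$u q{\left(f,d{\left(Y{\left(-2,0 \right)},5 \right)} \right)} = - \frac{11 \left(-7 + 10 \cdot 5\right)}{2} = - \frac{11 \left(-7 + 50\right)}{2} = \left(- \frac{11}{2}\right) 43 = - \frac{473}{2}$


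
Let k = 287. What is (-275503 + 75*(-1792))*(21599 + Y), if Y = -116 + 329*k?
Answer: -47510217118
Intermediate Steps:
Y = 94307 (Y = -116 + 329*287 = -116 + 94423 = 94307)
(-275503 + 75*(-1792))*(21599 + Y) = (-275503 + 75*(-1792))*(21599 + 94307) = (-275503 - 134400)*115906 = -409903*115906 = -47510217118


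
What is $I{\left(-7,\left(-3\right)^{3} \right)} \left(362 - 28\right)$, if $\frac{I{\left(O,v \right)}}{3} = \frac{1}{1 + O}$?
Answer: $-167$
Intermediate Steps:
$I{\left(O,v \right)} = \frac{3}{1 + O}$
$I{\left(-7,\left(-3\right)^{3} \right)} \left(362 - 28\right) = \frac{3}{1 - 7} \left(362 - 28\right) = \frac{3}{-6} \cdot 334 = 3 \left(- \frac{1}{6}\right) 334 = \left(- \frac{1}{2}\right) 334 = -167$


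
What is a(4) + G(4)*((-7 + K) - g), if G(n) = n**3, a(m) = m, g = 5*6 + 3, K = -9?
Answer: -3132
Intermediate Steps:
g = 33 (g = 30 + 3 = 33)
a(4) + G(4)*((-7 + K) - g) = 4 + 4**3*((-7 - 9) - 1*33) = 4 + 64*(-16 - 33) = 4 + 64*(-49) = 4 - 3136 = -3132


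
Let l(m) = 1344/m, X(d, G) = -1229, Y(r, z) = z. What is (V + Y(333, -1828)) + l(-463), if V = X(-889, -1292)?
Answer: -1416735/463 ≈ -3059.9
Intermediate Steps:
V = -1229
(V + Y(333, -1828)) + l(-463) = (-1229 - 1828) + 1344/(-463) = -3057 + 1344*(-1/463) = -3057 - 1344/463 = -1416735/463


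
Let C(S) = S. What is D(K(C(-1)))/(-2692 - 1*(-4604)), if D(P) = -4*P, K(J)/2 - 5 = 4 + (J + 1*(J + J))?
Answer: -6/239 ≈ -0.025105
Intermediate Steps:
K(J) = 18 + 6*J (K(J) = 10 + 2*(4 + (J + 1*(J + J))) = 10 + 2*(4 + (J + 1*(2*J))) = 10 + 2*(4 + (J + 2*J)) = 10 + 2*(4 + 3*J) = 10 + (8 + 6*J) = 18 + 6*J)
D(K(C(-1)))/(-2692 - 1*(-4604)) = (-4*(18 + 6*(-1)))/(-2692 - 1*(-4604)) = (-4*(18 - 6))/(-2692 + 4604) = -4*12/1912 = -48*1/1912 = -6/239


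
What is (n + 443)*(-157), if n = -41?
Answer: -63114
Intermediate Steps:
(n + 443)*(-157) = (-41 + 443)*(-157) = 402*(-157) = -63114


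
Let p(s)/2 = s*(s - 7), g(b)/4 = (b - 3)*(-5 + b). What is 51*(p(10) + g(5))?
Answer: 3060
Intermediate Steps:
g(b) = 4*(-5 + b)*(-3 + b) (g(b) = 4*((b - 3)*(-5 + b)) = 4*((-3 + b)*(-5 + b)) = 4*((-5 + b)*(-3 + b)) = 4*(-5 + b)*(-3 + b))
p(s) = 2*s*(-7 + s) (p(s) = 2*(s*(s - 7)) = 2*(s*(-7 + s)) = 2*s*(-7 + s))
51*(p(10) + g(5)) = 51*(2*10*(-7 + 10) + (60 - 32*5 + 4*5**2)) = 51*(2*10*3 + (60 - 160 + 4*25)) = 51*(60 + (60 - 160 + 100)) = 51*(60 + 0) = 51*60 = 3060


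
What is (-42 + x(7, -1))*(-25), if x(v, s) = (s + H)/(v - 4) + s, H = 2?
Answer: 3200/3 ≈ 1066.7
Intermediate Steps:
x(v, s) = s + (2 + s)/(-4 + v) (x(v, s) = (s + 2)/(v - 4) + s = (2 + s)/(-4 + v) + s = s + (2 + s)/(-4 + v))
(-42 + x(7, -1))*(-25) = (-42 + (2 - 3*(-1) - 1*7)/(-4 + 7))*(-25) = (-42 + (2 + 3 - 7)/3)*(-25) = (-42 + (⅓)*(-2))*(-25) = (-42 - ⅔)*(-25) = -128/3*(-25) = 3200/3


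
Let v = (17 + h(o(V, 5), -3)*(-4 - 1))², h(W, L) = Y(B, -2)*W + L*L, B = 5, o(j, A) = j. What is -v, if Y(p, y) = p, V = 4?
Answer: -16384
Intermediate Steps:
h(W, L) = L² + 5*W (h(W, L) = 5*W + L*L = 5*W + L² = L² + 5*W)
v = 16384 (v = (17 + ((-3)² + 5*4)*(-4 - 1))² = (17 + (9 + 20)*(-5))² = (17 + 29*(-5))² = (17 - 145)² = (-128)² = 16384)
-v = -1*16384 = -16384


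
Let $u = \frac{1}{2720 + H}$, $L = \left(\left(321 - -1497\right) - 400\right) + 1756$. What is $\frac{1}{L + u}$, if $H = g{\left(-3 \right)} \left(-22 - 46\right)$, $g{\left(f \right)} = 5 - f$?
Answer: $\frac{2176}{6906625} \approx 0.00031506$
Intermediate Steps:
$H = -544$ ($H = \left(5 - -3\right) \left(-22 - 46\right) = \left(5 + 3\right) \left(-68\right) = 8 \left(-68\right) = -544$)
$L = 3174$ ($L = \left(\left(321 + 1497\right) - 400\right) + 1756 = \left(1818 - 400\right) + 1756 = 1418 + 1756 = 3174$)
$u = \frac{1}{2176}$ ($u = \frac{1}{2720 - 544} = \frac{1}{2176} \approx 0.00045956$)
$\frac{1}{L + u} = \frac{1}{3174 + \frac{1}{2176}} = \frac{1}{\frac{6906625}{2176}} = \frac{2176}{6906625}$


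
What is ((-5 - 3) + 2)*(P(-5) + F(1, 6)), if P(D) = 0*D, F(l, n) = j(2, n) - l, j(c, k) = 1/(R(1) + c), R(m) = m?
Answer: 4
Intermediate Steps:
j(c, k) = 1/(1 + c)
F(l, n) = 1/3 - l (F(l, n) = 1/(1 + 2) - l = 1/3 - l)
P(D) = 0
((-5 - 3) + 2)*(P(-5) + F(1, 6)) = ((-5 - 3) + 2)*(0 + (1/3 - 1*1)) = (-8 + 2)*(0 + (1/3 - 1)) = -6*(0 - 2/3) = -6*(-2/3) = 4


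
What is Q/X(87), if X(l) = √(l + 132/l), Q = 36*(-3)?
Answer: -108*√74443/2567 ≈ -11.479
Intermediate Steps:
Q = -108
Q/X(87) = -108/√(87 + 132/87) = -108/√(87 + 132*(1/87)) = -108/√(87 + 44/29) = -108*√74443/2567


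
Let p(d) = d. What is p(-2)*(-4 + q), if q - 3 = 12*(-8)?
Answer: 194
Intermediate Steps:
q = -93 (q = 3 + 12*(-8) = 3 - 96 = -93)
p(-2)*(-4 + q) = -2*(-4 - 93) = -2*(-97) = 194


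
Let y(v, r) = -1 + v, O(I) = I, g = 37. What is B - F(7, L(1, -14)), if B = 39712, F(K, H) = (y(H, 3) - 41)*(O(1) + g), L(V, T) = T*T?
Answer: 33860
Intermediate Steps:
L(V, T) = T²
F(K, H) = -1596 + 38*H (F(K, H) = ((-1 + H) - 41)*(1 + 37) = (-42 + H)*38 = -1596 + 38*H)
B - F(7, L(1, -14)) = 39712 - (-1596 + 38*(-14)²) = 39712 - (-1596 + 38*196) = 39712 - (-1596 + 7448) = 39712 - 1*5852 = 39712 - 5852 = 33860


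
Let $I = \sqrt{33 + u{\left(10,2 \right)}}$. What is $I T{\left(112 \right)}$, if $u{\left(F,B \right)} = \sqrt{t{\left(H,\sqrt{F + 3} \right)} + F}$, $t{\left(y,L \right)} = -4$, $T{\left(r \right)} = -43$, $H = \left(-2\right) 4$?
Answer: $- 43 \sqrt{33 + \sqrt{6}} \approx -256.02$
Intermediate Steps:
$H = -8$
$u{\left(F,B \right)} = \sqrt{-4 + F}$
$I = \sqrt{33 + \sqrt{6}}$ ($I = \sqrt{33 + \sqrt{-4 + 10}} = \sqrt{33 + \sqrt{6}} \approx 5.9539$)
$I T{\left(112 \right)} = \sqrt{33 + \sqrt{6}} \left(-43\right) = - 43 \sqrt{33 + \sqrt{6}}$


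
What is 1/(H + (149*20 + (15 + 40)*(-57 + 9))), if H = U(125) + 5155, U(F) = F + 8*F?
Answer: 1/6620 ≈ 0.00015106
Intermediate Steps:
U(F) = 9*F
H = 6280 (H = 9*125 + 5155 = 1125 + 5155 = 6280)
1/(H + (149*20 + (15 + 40)*(-57 + 9))) = 1/(6280 + (149*20 + (15 + 40)*(-57 + 9))) = 1/(6280 + (2980 + 55*(-48))) = 1/(6280 + (2980 - 2640)) = 1/(6280 + 340) = 1/6620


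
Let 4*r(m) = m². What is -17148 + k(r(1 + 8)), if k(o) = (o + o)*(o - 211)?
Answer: -198987/8 ≈ -24873.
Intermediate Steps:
r(m) = m²/4
k(o) = 2*o*(-211 + o) (k(o) = (2*o)*(-211 + o) = 2*o*(-211 + o))
-17148 + k(r(1 + 8)) = -17148 + 2*((1 + 8)²/4)*(-211 + (1 + 8)²/4) = -17148 + 2*((¼)*9²)*(-211 + (¼)*9²) = -17148 + 2*((¼)*81)*(-211 + (¼)*81) = -17148 + 2*(81/4)*(-211 + 81/4) = -17148 + 2*(81/4)*(-763/4) = -17148 - 61803/8 = -198987/8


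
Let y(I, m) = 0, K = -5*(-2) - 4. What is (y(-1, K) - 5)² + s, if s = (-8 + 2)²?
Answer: 61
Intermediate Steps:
K = 6 (K = 10 - 4 = 6)
s = 36 (s = (-6)² = 36)
(y(-1, K) - 5)² + s = (0 - 5)² + 36 = (-5)² + 36 = 25 + 36 = 61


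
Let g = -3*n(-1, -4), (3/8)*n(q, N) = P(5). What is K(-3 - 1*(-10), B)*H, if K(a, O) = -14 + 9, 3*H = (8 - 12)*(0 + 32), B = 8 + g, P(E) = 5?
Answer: 640/3 ≈ 213.33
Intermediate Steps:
n(q, N) = 40/3 (n(q, N) = (8/3)*5 = 40/3)
g = -40 (g = -3*40/3 = -40)
B = -32 (B = 8 - 40 = -32)
H = -128/3 (H = ((8 - 12)*(0 + 32))/3 = (-4*32)/3 = (⅓)*(-128) = -128/3 ≈ -42.667)
K(a, O) = -5
K(-3 - 1*(-10), B)*H = -5*(-128/3) = 640/3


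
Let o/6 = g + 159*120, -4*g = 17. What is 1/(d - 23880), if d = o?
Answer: 2/181149 ≈ 1.1041e-5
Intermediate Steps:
g = -17/4 (g = -1/4*17 = -17/4 ≈ -4.2500)
o = 228909/2 (o = 6*(-17/4 + 159*120) = 6*(-17/4 + 19080) = 6*(76303/4) = 228909/2 ≈ 1.1445e+5)
d = 228909/2 ≈ 1.1445e+5
1/(d - 23880) = 1/(228909/2 - 23880) = 1/(181149/2) = 2/181149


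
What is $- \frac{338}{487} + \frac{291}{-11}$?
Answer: $- \frac{145435}{5357} \approx -27.149$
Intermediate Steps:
$- \frac{338}{487} + \frac{291}{-11} = \left(-338\right) \frac{1}{487} + 291 \left(- \frac{1}{11}\right) = - \frac{338}{487} - \frac{291}{11} = - \frac{145435}{5357}$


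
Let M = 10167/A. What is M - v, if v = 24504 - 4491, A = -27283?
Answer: -546024846/27283 ≈ -20013.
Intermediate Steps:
v = 20013
M = -10167/27283 (M = 10167/(-27283) = 10167*(-1/27283) = -10167/27283 ≈ -0.37265)
M - v = -10167/27283 - 1*20013 = -10167/27283 - 20013 = -546024846/27283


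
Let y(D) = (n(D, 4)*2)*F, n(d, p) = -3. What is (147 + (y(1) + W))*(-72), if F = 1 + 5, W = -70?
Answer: -2952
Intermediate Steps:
F = 6
y(D) = -36 (y(D) = -3*2*6 = -6*6 = -36)
(147 + (y(1) + W))*(-72) = (147 + (-36 - 70))*(-72) = (147 - 106)*(-72) = 41*(-72) = -2952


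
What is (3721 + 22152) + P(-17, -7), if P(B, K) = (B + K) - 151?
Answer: 25698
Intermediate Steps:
P(B, K) = -151 + B + K
(3721 + 22152) + P(-17, -7) = (3721 + 22152) + (-151 - 17 - 7) = 25873 - 175 = 25698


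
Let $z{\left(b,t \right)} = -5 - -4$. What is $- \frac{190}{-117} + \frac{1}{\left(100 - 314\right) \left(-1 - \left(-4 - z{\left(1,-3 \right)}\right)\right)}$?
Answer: $\frac{81203}{50076} \approx 1.6216$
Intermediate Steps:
$z{\left(b,t \right)} = -1$ ($z{\left(b,t \right)} = -5 + 4 = -1$)
$- \frac{190}{-117} + \frac{1}{\left(100 - 314\right) \left(-1 - \left(-4 - z{\left(1,-3 \right)}\right)\right)} = - \frac{190}{-117} + \frac{1}{\left(100 - 314\right) \left(-1 - \left(-4 - -1\right)\right)} = \left(-190\right) \left(- \frac{1}{117}\right) + \frac{1}{\left(-214\right) \left(-1 - \left(-4 + 1\right)\right)} = \frac{190}{117} - \frac{1}{214 \left(-1 - -3\right)} = \frac{190}{117} - \frac{1}{214 \left(-1 + 3\right)} = \frac{190}{117} - \frac{1}{214 \cdot 2} = \frac{190}{117} - \frac{1}{428} = \frac{81203}{50076}$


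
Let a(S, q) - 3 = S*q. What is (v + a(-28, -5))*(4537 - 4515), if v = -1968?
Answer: -40150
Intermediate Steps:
a(S, q) = 3 + S*q
(v + a(-28, -5))*(4537 - 4515) = (-1968 + (3 - 28*(-5)))*(4537 - 4515) = (-1968 + (3 + 140))*22 = (-1968 + 143)*22 = -1825*22 = -40150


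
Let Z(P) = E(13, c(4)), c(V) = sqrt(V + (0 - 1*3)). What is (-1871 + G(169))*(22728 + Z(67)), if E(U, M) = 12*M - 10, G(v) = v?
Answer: -38686460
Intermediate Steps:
c(V) = sqrt(-3 + V) (c(V) = sqrt(V + (0 - 3)) = sqrt(V - 3) = sqrt(-3 + V))
E(U, M) = -10 + 12*M
Z(P) = 2 (Z(P) = -10 + 12*sqrt(-3 + 4) = -10 + 12*sqrt(1) = -10 + 12*1 = -10 + 12 = 2)
(-1871 + G(169))*(22728 + Z(67)) = (-1871 + 169)*(22728 + 2) = -1702*22730 = -38686460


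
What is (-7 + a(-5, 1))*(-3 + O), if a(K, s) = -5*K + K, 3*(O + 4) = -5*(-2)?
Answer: -143/3 ≈ -47.667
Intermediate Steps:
O = -⅔ (O = -4 + (-5*(-2))/3 = -4 + (⅓)*10 = -4 + 10/3 = -⅔ ≈ -0.66667)
a(K, s) = -4*K
(-7 + a(-5, 1))*(-3 + O) = (-7 - 4*(-5))*(-3 - ⅔) = (-7 + 20)*(-11/3) = 13*(-11/3) = -143/3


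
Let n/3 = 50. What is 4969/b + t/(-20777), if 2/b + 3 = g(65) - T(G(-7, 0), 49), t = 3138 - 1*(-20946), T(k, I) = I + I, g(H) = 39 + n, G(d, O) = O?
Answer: 4542576088/20777 ≈ 2.1863e+5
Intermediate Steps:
n = 150 (n = 3*50 = 150)
g(H) = 189 (g(H) = 39 + 150 = 189)
T(k, I) = 2*I
t = 24084 (t = 3138 + 20946 = 24084)
b = 1/44 (b = 2/(-3 + (189 - 2*49)) = 2/(-3 + (189 - 1*98)) = 2/(-3 + (189 - 98)) = 2/(-3 + 91) = 2/88 = 2*(1/88) = 1/44 ≈ 0.022727)
4969/b + t/(-20777) = 4969/(1/44) + 24084/(-20777) = 4969*44 + 24084*(-1/20777) = 218636 - 24084/20777 = 4542576088/20777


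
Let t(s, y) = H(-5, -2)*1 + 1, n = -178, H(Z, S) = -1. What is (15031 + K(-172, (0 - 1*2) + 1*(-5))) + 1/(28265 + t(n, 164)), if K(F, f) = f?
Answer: 424653361/28265 ≈ 15024.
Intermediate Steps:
t(s, y) = 0 (t(s, y) = -1*1 + 1 = -1 + 1 = 0)
(15031 + K(-172, (0 - 1*2) + 1*(-5))) + 1/(28265 + t(n, 164)) = (15031 + ((0 - 1*2) + 1*(-5))) + 1/(28265 + 0) = (15031 + ((0 - 2) - 5)) + 1/28265 = (15031 + (-2 - 5)) + 1/28265 = (15031 - 7) + 1/28265 = 15024 + 1/28265 = 424653361/28265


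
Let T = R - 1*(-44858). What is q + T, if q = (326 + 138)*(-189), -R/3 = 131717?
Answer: -437989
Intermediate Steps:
R = -395151 (R = -3*131717 = -395151)
q = -87696 (q = 464*(-189) = -87696)
T = -350293 (T = -395151 - 1*(-44858) = -395151 + 44858 = -350293)
q + T = -87696 - 350293 = -437989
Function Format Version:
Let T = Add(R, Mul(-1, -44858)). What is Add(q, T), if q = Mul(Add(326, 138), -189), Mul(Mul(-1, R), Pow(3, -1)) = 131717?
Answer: -437989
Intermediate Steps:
R = -395151 (R = Mul(-3, 131717) = -395151)
q = -87696 (q = Mul(464, -189) = -87696)
T = -350293 (T = Add(-395151, Mul(-1, -44858)) = Add(-395151, 44858) = -350293)
Add(q, T) = Add(-87696, -350293) = -437989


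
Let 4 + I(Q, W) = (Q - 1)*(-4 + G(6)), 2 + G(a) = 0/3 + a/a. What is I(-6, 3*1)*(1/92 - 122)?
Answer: -347913/92 ≈ -3781.7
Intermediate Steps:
G(a) = -1 (G(a) = -2 + (0/3 + a/a) = -2 + (0*(1/3) + 1) = -2 + (0 + 1) = -2 + 1 = -1)
I(Q, W) = 1 - 5*Q (I(Q, W) = -4 + (Q - 1)*(-4 - 1) = -4 + (-1 + Q)*(-5) = -4 + (5 - 5*Q) = 1 - 5*Q)
I(-6, 3*1)*(1/92 - 122) = (1 - 5*(-6))*(1/92 - 122) = (1 + 30)*(1/92 - 122) = 31*(-11223/92) = -347913/92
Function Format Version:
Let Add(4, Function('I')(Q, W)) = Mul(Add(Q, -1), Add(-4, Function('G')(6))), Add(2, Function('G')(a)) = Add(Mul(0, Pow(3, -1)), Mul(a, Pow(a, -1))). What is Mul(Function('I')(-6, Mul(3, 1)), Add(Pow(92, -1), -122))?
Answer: Rational(-347913, 92) ≈ -3781.7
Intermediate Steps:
Function('G')(a) = -1 (Function('G')(a) = Add(-2, Add(Mul(0, Pow(3, -1)), Mul(a, Pow(a, -1)))) = Add(-2, Add(Mul(0, Rational(1, 3)), 1)) = Add(-2, Add(0, 1)) = Add(-2, 1) = -1)
Function('I')(Q, W) = Add(1, Mul(-5, Q)) (Function('I')(Q, W) = Add(-4, Mul(Add(Q, -1), Add(-4, -1))) = Add(-4, Mul(Add(-1, Q), -5)) = Add(-4, Add(5, Mul(-5, Q))) = Add(1, Mul(-5, Q)))
Mul(Function('I')(-6, Mul(3, 1)), Add(Pow(92, -1), -122)) = Mul(Add(1, Mul(-5, -6)), Add(Pow(92, -1), -122)) = Mul(Add(1, 30), Add(Rational(1, 92), -122)) = Mul(31, Rational(-11223, 92)) = Rational(-347913, 92)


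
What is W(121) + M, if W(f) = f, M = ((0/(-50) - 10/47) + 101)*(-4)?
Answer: -13261/47 ≈ -282.15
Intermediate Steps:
M = -18948/47 (M = ((0*(-1/50) - 10*1/47) + 101)*(-4) = ((0 - 10/47) + 101)*(-4) = (-10/47 + 101)*(-4) = (4737/47)*(-4) = -18948/47 ≈ -403.15)
W(121) + M = 121 - 18948/47 = -13261/47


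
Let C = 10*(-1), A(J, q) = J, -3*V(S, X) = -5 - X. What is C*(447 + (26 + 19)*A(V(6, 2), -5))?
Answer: -5520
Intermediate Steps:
V(S, X) = 5/3 + X/3 (V(S, X) = -(-5 - X)/3 = 5/3 + X/3)
C = -10
C*(447 + (26 + 19)*A(V(6, 2), -5)) = -10*(447 + (26 + 19)*(5/3 + (⅓)*2)) = -10*(447 + 45*(5/3 + ⅔)) = -10*(447 + 45*(7/3)) = -10*(447 + 105) = -10*552 = -5520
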